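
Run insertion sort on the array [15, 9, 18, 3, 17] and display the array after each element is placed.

First element 15 is already 'sorted'
Insert 9: shifted 1 elements -> [9, 15, 18, 3, 17]
Insert 18: shifted 0 elements -> [9, 15, 18, 3, 17]
Insert 3: shifted 3 elements -> [3, 9, 15, 18, 17]
Insert 17: shifted 1 elements -> [3, 9, 15, 17, 18]


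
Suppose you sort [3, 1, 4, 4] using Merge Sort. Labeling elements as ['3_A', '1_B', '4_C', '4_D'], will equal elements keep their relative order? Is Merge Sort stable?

Trace Merge Sort on the labeled array (the key is the number; the letter only tracks identity):
  Merge [3_A] + [1_B] -> [1_B, 3_A]
  Merge [4_C] + [4_D] -> [4_C, 4_D]
  Merge [1_B, 3_A] + [4_C, 4_D] -> [1_B, 3_A, 4_C, 4_D]
Final order: [1_B, 3_A, 4_C, 4_D]
Equal keys:
  value 4: originally 4_C, 4_D; after sorting 4_C, 4_D -> order preserved
All equal keys kept their original relative order. Merge Sort is stable: when the heads of the two halves are equal the merge takes from the left half first.
Answer: Stable


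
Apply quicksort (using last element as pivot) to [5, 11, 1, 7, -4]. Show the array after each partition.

Partition 1: pivot=-4 at index 0 -> [-4, 11, 1, 7, 5]
Partition 2: pivot=5 at index 2 -> [-4, 1, 5, 7, 11]
Partition 3: pivot=11 at index 4 -> [-4, 1, 5, 7, 11]


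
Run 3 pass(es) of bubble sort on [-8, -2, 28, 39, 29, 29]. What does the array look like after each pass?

After pass 1: [-8, -2, 28, 29, 29, 39] (2 swaps)
After pass 2: [-8, -2, 28, 29, 29, 39] (0 swaps)
After pass 3: [-8, -2, 28, 29, 29, 39] (0 swaps)
Total swaps: 2


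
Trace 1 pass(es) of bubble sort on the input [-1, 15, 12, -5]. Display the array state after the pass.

After pass 1: [-1, 12, -5, 15] (2 swaps)
Total swaps: 2


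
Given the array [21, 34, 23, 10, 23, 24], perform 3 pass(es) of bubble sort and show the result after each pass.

After pass 1: [21, 23, 10, 23, 24, 34] (4 swaps)
After pass 2: [21, 10, 23, 23, 24, 34] (1 swaps)
After pass 3: [10, 21, 23, 23, 24, 34] (1 swaps)
Total swaps: 6


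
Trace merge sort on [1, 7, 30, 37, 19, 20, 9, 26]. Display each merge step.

Divide and conquer:
  Merge [1] + [7] -> [1, 7]
  Merge [30] + [37] -> [30, 37]
  Merge [1, 7] + [30, 37] -> [1, 7, 30, 37]
  Merge [19] + [20] -> [19, 20]
  Merge [9] + [26] -> [9, 26]
  Merge [19, 20] + [9, 26] -> [9, 19, 20, 26]
  Merge [1, 7, 30, 37] + [9, 19, 20, 26] -> [1, 7, 9, 19, 20, 26, 30, 37]


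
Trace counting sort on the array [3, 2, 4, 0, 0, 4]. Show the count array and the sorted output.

Count array: [2, 0, 1, 1, 2]
(count[i] = number of elements equal to i)
Cumulative count: [2, 2, 3, 4, 6]
Sorted: [0, 0, 2, 3, 4, 4]


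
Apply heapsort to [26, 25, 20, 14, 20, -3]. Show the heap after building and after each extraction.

Build heap: [26, 25, 20, 14, 20, -3]
Extract 26: [25, 20, 20, 14, -3, 26]
Extract 25: [20, 14, 20, -3, 25, 26]
Extract 20: [20, 14, -3, 20, 25, 26]
Extract 20: [14, -3, 20, 20, 25, 26]
Extract 14: [-3, 14, 20, 20, 25, 26]


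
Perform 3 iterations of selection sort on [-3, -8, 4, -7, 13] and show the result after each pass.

Pass 1: Select minimum -8 at index 1, swap -> [-8, -3, 4, -7, 13]
Pass 2: Select minimum -7 at index 3, swap -> [-8, -7, 4, -3, 13]
Pass 3: Select minimum -3 at index 3, swap -> [-8, -7, -3, 4, 13]


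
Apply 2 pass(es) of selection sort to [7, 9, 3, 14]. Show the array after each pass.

Pass 1: Select minimum 3 at index 2, swap -> [3, 9, 7, 14]
Pass 2: Select minimum 7 at index 2, swap -> [3, 7, 9, 14]


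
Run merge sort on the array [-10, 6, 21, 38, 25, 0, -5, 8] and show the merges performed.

Divide and conquer:
  Merge [-10] + [6] -> [-10, 6]
  Merge [21] + [38] -> [21, 38]
  Merge [-10, 6] + [21, 38] -> [-10, 6, 21, 38]
  Merge [25] + [0] -> [0, 25]
  Merge [-5] + [8] -> [-5, 8]
  Merge [0, 25] + [-5, 8] -> [-5, 0, 8, 25]
  Merge [-10, 6, 21, 38] + [-5, 0, 8, 25] -> [-10, -5, 0, 6, 8, 21, 25, 38]


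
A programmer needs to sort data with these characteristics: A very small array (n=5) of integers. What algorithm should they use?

Best choice: Insertion sort
Reason: For tiny inputs the O(n^2) overhead is negligible and insertion sort has minimal constant factors


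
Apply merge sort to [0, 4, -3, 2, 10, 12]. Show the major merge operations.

Divide and conquer:
  Merge [4] + [-3] -> [-3, 4]
  Merge [0] + [-3, 4] -> [-3, 0, 4]
  Merge [10] + [12] -> [10, 12]
  Merge [2] + [10, 12] -> [2, 10, 12]
  Merge [-3, 0, 4] + [2, 10, 12] -> [-3, 0, 2, 4, 10, 12]


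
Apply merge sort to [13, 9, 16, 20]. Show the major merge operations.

Divide and conquer:
  Merge [13] + [9] -> [9, 13]
  Merge [16] + [20] -> [16, 20]
  Merge [9, 13] + [16, 20] -> [9, 13, 16, 20]


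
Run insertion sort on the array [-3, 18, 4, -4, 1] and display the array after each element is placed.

First element -3 is already 'sorted'
Insert 18: shifted 0 elements -> [-3, 18, 4, -4, 1]
Insert 4: shifted 1 elements -> [-3, 4, 18, -4, 1]
Insert -4: shifted 3 elements -> [-4, -3, 4, 18, 1]
Insert 1: shifted 2 elements -> [-4, -3, 1, 4, 18]


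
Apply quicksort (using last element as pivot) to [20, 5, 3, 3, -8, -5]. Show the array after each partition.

Partition 1: pivot=-5 at index 1 -> [-8, -5, 3, 3, 20, 5]
Partition 2: pivot=5 at index 4 -> [-8, -5, 3, 3, 5, 20]
Partition 3: pivot=3 at index 3 -> [-8, -5, 3, 3, 5, 20]


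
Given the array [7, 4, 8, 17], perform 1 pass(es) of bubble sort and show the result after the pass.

After pass 1: [4, 7, 8, 17] (1 swaps)
Total swaps: 1


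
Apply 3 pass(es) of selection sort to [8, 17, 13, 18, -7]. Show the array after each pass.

Pass 1: Select minimum -7 at index 4, swap -> [-7, 17, 13, 18, 8]
Pass 2: Select minimum 8 at index 4, swap -> [-7, 8, 13, 18, 17]
Pass 3: Select minimum 13 at index 2, swap -> [-7, 8, 13, 18, 17]


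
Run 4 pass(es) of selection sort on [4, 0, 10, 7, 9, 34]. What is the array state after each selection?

Pass 1: Select minimum 0 at index 1, swap -> [0, 4, 10, 7, 9, 34]
Pass 2: Select minimum 4 at index 1, swap -> [0, 4, 10, 7, 9, 34]
Pass 3: Select minimum 7 at index 3, swap -> [0, 4, 7, 10, 9, 34]
Pass 4: Select minimum 9 at index 4, swap -> [0, 4, 7, 9, 10, 34]


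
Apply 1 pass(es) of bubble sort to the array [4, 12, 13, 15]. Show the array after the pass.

After pass 1: [4, 12, 13, 15] (0 swaps)
Total swaps: 0


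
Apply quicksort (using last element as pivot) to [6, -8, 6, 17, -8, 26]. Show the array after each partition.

Partition 1: pivot=26 at index 5 -> [6, -8, 6, 17, -8, 26]
Partition 2: pivot=-8 at index 1 -> [-8, -8, 6, 17, 6, 26]
Partition 3: pivot=6 at index 3 -> [-8, -8, 6, 6, 17, 26]


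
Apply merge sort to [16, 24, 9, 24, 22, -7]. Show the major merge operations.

Divide and conquer:
  Merge [24] + [9] -> [9, 24]
  Merge [16] + [9, 24] -> [9, 16, 24]
  Merge [22] + [-7] -> [-7, 22]
  Merge [24] + [-7, 22] -> [-7, 22, 24]
  Merge [9, 16, 24] + [-7, 22, 24] -> [-7, 9, 16, 22, 24, 24]


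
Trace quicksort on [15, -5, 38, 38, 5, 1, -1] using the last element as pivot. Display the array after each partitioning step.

Partition 1: pivot=-1 at index 1 -> [-5, -1, 38, 38, 5, 1, 15]
Partition 2: pivot=15 at index 4 -> [-5, -1, 5, 1, 15, 38, 38]
Partition 3: pivot=1 at index 2 -> [-5, -1, 1, 5, 15, 38, 38]
Partition 4: pivot=38 at index 6 -> [-5, -1, 1, 5, 15, 38, 38]


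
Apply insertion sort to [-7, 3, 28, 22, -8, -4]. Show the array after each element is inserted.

First element -7 is already 'sorted'
Insert 3: shifted 0 elements -> [-7, 3, 28, 22, -8, -4]
Insert 28: shifted 0 elements -> [-7, 3, 28, 22, -8, -4]
Insert 22: shifted 1 elements -> [-7, 3, 22, 28, -8, -4]
Insert -8: shifted 4 elements -> [-8, -7, 3, 22, 28, -4]
Insert -4: shifted 3 elements -> [-8, -7, -4, 3, 22, 28]


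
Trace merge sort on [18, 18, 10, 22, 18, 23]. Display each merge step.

Divide and conquer:
  Merge [18] + [10] -> [10, 18]
  Merge [18] + [10, 18] -> [10, 18, 18]
  Merge [18] + [23] -> [18, 23]
  Merge [22] + [18, 23] -> [18, 22, 23]
  Merge [10, 18, 18] + [18, 22, 23] -> [10, 18, 18, 18, 22, 23]


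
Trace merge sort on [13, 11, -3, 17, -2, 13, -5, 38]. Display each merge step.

Divide and conquer:
  Merge [13] + [11] -> [11, 13]
  Merge [-3] + [17] -> [-3, 17]
  Merge [11, 13] + [-3, 17] -> [-3, 11, 13, 17]
  Merge [-2] + [13] -> [-2, 13]
  Merge [-5] + [38] -> [-5, 38]
  Merge [-2, 13] + [-5, 38] -> [-5, -2, 13, 38]
  Merge [-3, 11, 13, 17] + [-5, -2, 13, 38] -> [-5, -3, -2, 11, 13, 13, 17, 38]


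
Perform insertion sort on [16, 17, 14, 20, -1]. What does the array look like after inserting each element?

First element 16 is already 'sorted'
Insert 17: shifted 0 elements -> [16, 17, 14, 20, -1]
Insert 14: shifted 2 elements -> [14, 16, 17, 20, -1]
Insert 20: shifted 0 elements -> [14, 16, 17, 20, -1]
Insert -1: shifted 4 elements -> [-1, 14, 16, 17, 20]


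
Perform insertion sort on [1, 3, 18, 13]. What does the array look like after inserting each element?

First element 1 is already 'sorted'
Insert 3: shifted 0 elements -> [1, 3, 18, 13]
Insert 18: shifted 0 elements -> [1, 3, 18, 13]
Insert 13: shifted 1 elements -> [1, 3, 13, 18]


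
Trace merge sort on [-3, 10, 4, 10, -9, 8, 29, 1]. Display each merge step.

Divide and conquer:
  Merge [-3] + [10] -> [-3, 10]
  Merge [4] + [10] -> [4, 10]
  Merge [-3, 10] + [4, 10] -> [-3, 4, 10, 10]
  Merge [-9] + [8] -> [-9, 8]
  Merge [29] + [1] -> [1, 29]
  Merge [-9, 8] + [1, 29] -> [-9, 1, 8, 29]
  Merge [-3, 4, 10, 10] + [-9, 1, 8, 29] -> [-9, -3, 1, 4, 8, 10, 10, 29]


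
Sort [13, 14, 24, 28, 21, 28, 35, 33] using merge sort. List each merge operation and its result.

Divide and conquer:
  Merge [13] + [14] -> [13, 14]
  Merge [24] + [28] -> [24, 28]
  Merge [13, 14] + [24, 28] -> [13, 14, 24, 28]
  Merge [21] + [28] -> [21, 28]
  Merge [35] + [33] -> [33, 35]
  Merge [21, 28] + [33, 35] -> [21, 28, 33, 35]
  Merge [13, 14, 24, 28] + [21, 28, 33, 35] -> [13, 14, 21, 24, 28, 28, 33, 35]


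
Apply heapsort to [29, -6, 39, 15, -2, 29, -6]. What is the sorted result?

Build heap: [39, 15, 29, -6, -2, 29, -6]
Extract 39: [29, 15, 29, -6, -2, -6, 39]
Extract 29: [29, 15, -6, -6, -2, 29, 39]
Extract 29: [15, -2, -6, -6, 29, 29, 39]
Extract 15: [-2, -6, -6, 15, 29, 29, 39]
Extract -2: [-6, -6, -2, 15, 29, 29, 39]
Extract -6: [-6, -6, -2, 15, 29, 29, 39]


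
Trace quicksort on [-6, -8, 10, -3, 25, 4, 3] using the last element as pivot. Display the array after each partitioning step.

Partition 1: pivot=3 at index 3 -> [-6, -8, -3, 3, 25, 4, 10]
Partition 2: pivot=-3 at index 2 -> [-6, -8, -3, 3, 25, 4, 10]
Partition 3: pivot=-8 at index 0 -> [-8, -6, -3, 3, 25, 4, 10]
Partition 4: pivot=10 at index 5 -> [-8, -6, -3, 3, 4, 10, 25]


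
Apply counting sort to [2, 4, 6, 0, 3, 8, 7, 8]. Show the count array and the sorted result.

Count array: [1, 0, 1, 1, 1, 0, 1, 1, 2]
(count[i] = number of elements equal to i)
Cumulative count: [1, 1, 2, 3, 4, 4, 5, 6, 8]
Sorted: [0, 2, 3, 4, 6, 7, 8, 8]


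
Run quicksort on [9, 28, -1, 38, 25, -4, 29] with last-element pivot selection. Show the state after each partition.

Partition 1: pivot=29 at index 5 -> [9, 28, -1, 25, -4, 29, 38]
Partition 2: pivot=-4 at index 0 -> [-4, 28, -1, 25, 9, 29, 38]
Partition 3: pivot=9 at index 2 -> [-4, -1, 9, 25, 28, 29, 38]
Partition 4: pivot=28 at index 4 -> [-4, -1, 9, 25, 28, 29, 38]


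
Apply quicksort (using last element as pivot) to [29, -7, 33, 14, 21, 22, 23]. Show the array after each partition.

Partition 1: pivot=23 at index 4 -> [-7, 14, 21, 22, 23, 29, 33]
Partition 2: pivot=22 at index 3 -> [-7, 14, 21, 22, 23, 29, 33]
Partition 3: pivot=21 at index 2 -> [-7, 14, 21, 22, 23, 29, 33]
Partition 4: pivot=14 at index 1 -> [-7, 14, 21, 22, 23, 29, 33]
Partition 5: pivot=33 at index 6 -> [-7, 14, 21, 22, 23, 29, 33]


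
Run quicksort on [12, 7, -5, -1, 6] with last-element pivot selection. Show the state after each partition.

Partition 1: pivot=6 at index 2 -> [-5, -1, 6, 7, 12]
Partition 2: pivot=-1 at index 1 -> [-5, -1, 6, 7, 12]
Partition 3: pivot=12 at index 4 -> [-5, -1, 6, 7, 12]


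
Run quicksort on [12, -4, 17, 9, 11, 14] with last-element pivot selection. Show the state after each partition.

Partition 1: pivot=14 at index 4 -> [12, -4, 9, 11, 14, 17]
Partition 2: pivot=11 at index 2 -> [-4, 9, 11, 12, 14, 17]
Partition 3: pivot=9 at index 1 -> [-4, 9, 11, 12, 14, 17]


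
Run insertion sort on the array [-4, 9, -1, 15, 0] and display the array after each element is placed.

First element -4 is already 'sorted'
Insert 9: shifted 0 elements -> [-4, 9, -1, 15, 0]
Insert -1: shifted 1 elements -> [-4, -1, 9, 15, 0]
Insert 15: shifted 0 elements -> [-4, -1, 9, 15, 0]
Insert 0: shifted 2 elements -> [-4, -1, 0, 9, 15]


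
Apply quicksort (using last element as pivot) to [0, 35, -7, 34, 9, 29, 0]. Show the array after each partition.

Partition 1: pivot=0 at index 2 -> [0, -7, 0, 34, 9, 29, 35]
Partition 2: pivot=-7 at index 0 -> [-7, 0, 0, 34, 9, 29, 35]
Partition 3: pivot=35 at index 6 -> [-7, 0, 0, 34, 9, 29, 35]
Partition 4: pivot=29 at index 4 -> [-7, 0, 0, 9, 29, 34, 35]


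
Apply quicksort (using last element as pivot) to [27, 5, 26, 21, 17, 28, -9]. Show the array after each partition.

Partition 1: pivot=-9 at index 0 -> [-9, 5, 26, 21, 17, 28, 27]
Partition 2: pivot=27 at index 5 -> [-9, 5, 26, 21, 17, 27, 28]
Partition 3: pivot=17 at index 2 -> [-9, 5, 17, 21, 26, 27, 28]
Partition 4: pivot=26 at index 4 -> [-9, 5, 17, 21, 26, 27, 28]


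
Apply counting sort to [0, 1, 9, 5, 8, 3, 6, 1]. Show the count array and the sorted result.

Count array: [1, 2, 0, 1, 0, 1, 1, 0, 1, 1]
(count[i] = number of elements equal to i)
Cumulative count: [1, 3, 3, 4, 4, 5, 6, 6, 7, 8]
Sorted: [0, 1, 1, 3, 5, 6, 8, 9]


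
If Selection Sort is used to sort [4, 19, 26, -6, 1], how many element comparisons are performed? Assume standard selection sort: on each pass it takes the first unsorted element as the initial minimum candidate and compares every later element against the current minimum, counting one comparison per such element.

Pass 1: scan indices 1..4 for the minimum = 4 comparison(s); min is -6, place at index 0 -> [-6, 19, 26, 4, 1]
Pass 2: scan indices 2..4 for the minimum = 3 comparison(s); min is 1, place at index 1 -> [-6, 1, 26, 4, 19]
Pass 3: scan indices 3..4 for the minimum = 2 comparison(s); min is 4, place at index 2 -> [-6, 1, 4, 26, 19]
Pass 4: scan indices 4..4 for the minimum = 1 comparison(s); min is 19, place at index 3 -> [-6, 1, 4, 19, 26]
Selection sort always scans the whole unsorted suffix, so the count is (n-1) + (n-2) + ... + 1 = n(n-1)/2 = 5*4/2 = 10 regardless of the input order.
Total comparisons: 4 + 3 + 2 + 1 = 10


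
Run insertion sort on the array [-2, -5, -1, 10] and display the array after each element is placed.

First element -2 is already 'sorted'
Insert -5: shifted 1 elements -> [-5, -2, -1, 10]
Insert -1: shifted 0 elements -> [-5, -2, -1, 10]
Insert 10: shifted 0 elements -> [-5, -2, -1, 10]


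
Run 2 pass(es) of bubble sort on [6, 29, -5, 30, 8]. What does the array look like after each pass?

After pass 1: [6, -5, 29, 8, 30] (2 swaps)
After pass 2: [-5, 6, 8, 29, 30] (2 swaps)
Total swaps: 4


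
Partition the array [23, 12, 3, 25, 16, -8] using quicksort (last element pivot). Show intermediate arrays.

Partition 1: pivot=-8 at index 0 -> [-8, 12, 3, 25, 16, 23]
Partition 2: pivot=23 at index 4 -> [-8, 12, 3, 16, 23, 25]
Partition 3: pivot=16 at index 3 -> [-8, 12, 3, 16, 23, 25]
Partition 4: pivot=3 at index 1 -> [-8, 3, 12, 16, 23, 25]


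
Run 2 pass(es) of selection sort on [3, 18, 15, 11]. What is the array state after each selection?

Pass 1: Select minimum 3 at index 0, swap -> [3, 18, 15, 11]
Pass 2: Select minimum 11 at index 3, swap -> [3, 11, 15, 18]


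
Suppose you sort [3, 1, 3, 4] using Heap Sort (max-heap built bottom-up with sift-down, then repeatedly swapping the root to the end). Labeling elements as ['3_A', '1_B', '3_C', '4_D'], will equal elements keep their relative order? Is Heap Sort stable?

Trace Heap Sort on the labeled array (the key is the number; the letter only tracks identity):
  Build max-heap: [4_D, 3_A, 3_C, 1_B]
  Swap root 4_D to index 3, re-heapify first 3 -> [3_A, 1_B, 3_C, 4_D]
  Swap root 3_A to index 2, re-heapify first 2 -> [3_C, 1_B, 3_A, 4_D]
  Swap root 3_C to index 1, re-heapify first 1 -> [1_B, 3_C, 3_A, 4_D]
Final order: [1_B, 3_C, 3_A, 4_D]
Equal keys:
  value 3: originally 3_A, 3_C; after sorting 3_C, 3_A -> order changed
Equal keys were reordered, so Heap Sort is not stable: heap construction and root-to-end swaps move elements without regard to the original order of equal keys. (One such input is enough; an unstable sort may happen to preserve order on other inputs, but it gives no guarantee.)
Answer: Not stable


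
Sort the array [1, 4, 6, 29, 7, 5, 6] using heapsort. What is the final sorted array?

Build heap: [29, 7, 6, 4, 1, 5, 6]
Extract 29: [7, 6, 6, 4, 1, 5, 29]
Extract 7: [6, 5, 6, 4, 1, 7, 29]
Extract 6: [6, 5, 1, 4, 6, 7, 29]
Extract 6: [5, 4, 1, 6, 6, 7, 29]
Extract 5: [4, 1, 5, 6, 6, 7, 29]
Extract 4: [1, 4, 5, 6, 6, 7, 29]


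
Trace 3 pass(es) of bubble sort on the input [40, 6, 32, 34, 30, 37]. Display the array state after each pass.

After pass 1: [6, 32, 34, 30, 37, 40] (5 swaps)
After pass 2: [6, 32, 30, 34, 37, 40] (1 swaps)
After pass 3: [6, 30, 32, 34, 37, 40] (1 swaps)
Total swaps: 7


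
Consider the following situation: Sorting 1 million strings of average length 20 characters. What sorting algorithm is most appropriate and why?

Best choice: MSD radix sort or Mergesort
Reason: MSD radix sort is a non-comparison sort that buckets the strings by successive character positions, running in time proportional to the total number of characters examined rather than O(n log n) string comparisons; mergesort is a stable O(n log n)-comparison alternative that works for arbitrary variable-length keys


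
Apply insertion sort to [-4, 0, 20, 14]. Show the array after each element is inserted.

First element -4 is already 'sorted'
Insert 0: shifted 0 elements -> [-4, 0, 20, 14]
Insert 20: shifted 0 elements -> [-4, 0, 20, 14]
Insert 14: shifted 1 elements -> [-4, 0, 14, 20]


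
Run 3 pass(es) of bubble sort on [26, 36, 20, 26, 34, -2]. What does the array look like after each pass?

After pass 1: [26, 20, 26, 34, -2, 36] (4 swaps)
After pass 2: [20, 26, 26, -2, 34, 36] (2 swaps)
After pass 3: [20, 26, -2, 26, 34, 36] (1 swaps)
Total swaps: 7


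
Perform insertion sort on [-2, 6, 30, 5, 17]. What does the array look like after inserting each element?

First element -2 is already 'sorted'
Insert 6: shifted 0 elements -> [-2, 6, 30, 5, 17]
Insert 30: shifted 0 elements -> [-2, 6, 30, 5, 17]
Insert 5: shifted 2 elements -> [-2, 5, 6, 30, 17]
Insert 17: shifted 1 elements -> [-2, 5, 6, 17, 30]


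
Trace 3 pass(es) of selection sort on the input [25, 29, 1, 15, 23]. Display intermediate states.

Pass 1: Select minimum 1 at index 2, swap -> [1, 29, 25, 15, 23]
Pass 2: Select minimum 15 at index 3, swap -> [1, 15, 25, 29, 23]
Pass 3: Select minimum 23 at index 4, swap -> [1, 15, 23, 29, 25]


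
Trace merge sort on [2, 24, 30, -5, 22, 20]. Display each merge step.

Divide and conquer:
  Merge [24] + [30] -> [24, 30]
  Merge [2] + [24, 30] -> [2, 24, 30]
  Merge [22] + [20] -> [20, 22]
  Merge [-5] + [20, 22] -> [-5, 20, 22]
  Merge [2, 24, 30] + [-5, 20, 22] -> [-5, 2, 20, 22, 24, 30]


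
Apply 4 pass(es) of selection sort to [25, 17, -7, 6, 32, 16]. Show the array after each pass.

Pass 1: Select minimum -7 at index 2, swap -> [-7, 17, 25, 6, 32, 16]
Pass 2: Select minimum 6 at index 3, swap -> [-7, 6, 25, 17, 32, 16]
Pass 3: Select minimum 16 at index 5, swap -> [-7, 6, 16, 17, 32, 25]
Pass 4: Select minimum 17 at index 3, swap -> [-7, 6, 16, 17, 32, 25]


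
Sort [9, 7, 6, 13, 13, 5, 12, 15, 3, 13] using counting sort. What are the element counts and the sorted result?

Count array: [0, 0, 0, 1, 0, 1, 1, 1, 0, 1, 0, 0, 1, 3, 0, 1]
(count[i] = number of elements equal to i)
Cumulative count: [0, 0, 0, 1, 1, 2, 3, 4, 4, 5, 5, 5, 6, 9, 9, 10]
Sorted: [3, 5, 6, 7, 9, 12, 13, 13, 13, 15]


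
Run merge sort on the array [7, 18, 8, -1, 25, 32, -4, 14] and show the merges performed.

Divide and conquer:
  Merge [7] + [18] -> [7, 18]
  Merge [8] + [-1] -> [-1, 8]
  Merge [7, 18] + [-1, 8] -> [-1, 7, 8, 18]
  Merge [25] + [32] -> [25, 32]
  Merge [-4] + [14] -> [-4, 14]
  Merge [25, 32] + [-4, 14] -> [-4, 14, 25, 32]
  Merge [-1, 7, 8, 18] + [-4, 14, 25, 32] -> [-4, -1, 7, 8, 14, 18, 25, 32]


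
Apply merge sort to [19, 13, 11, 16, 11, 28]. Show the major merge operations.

Divide and conquer:
  Merge [13] + [11] -> [11, 13]
  Merge [19] + [11, 13] -> [11, 13, 19]
  Merge [11] + [28] -> [11, 28]
  Merge [16] + [11, 28] -> [11, 16, 28]
  Merge [11, 13, 19] + [11, 16, 28] -> [11, 11, 13, 16, 19, 28]


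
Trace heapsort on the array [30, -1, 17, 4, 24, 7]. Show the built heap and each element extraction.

Build heap: [30, 24, 17, 4, -1, 7]
Extract 30: [24, 7, 17, 4, -1, 30]
Extract 24: [17, 7, -1, 4, 24, 30]
Extract 17: [7, 4, -1, 17, 24, 30]
Extract 7: [4, -1, 7, 17, 24, 30]
Extract 4: [-1, 4, 7, 17, 24, 30]


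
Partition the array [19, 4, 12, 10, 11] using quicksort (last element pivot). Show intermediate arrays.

Partition 1: pivot=11 at index 2 -> [4, 10, 11, 19, 12]
Partition 2: pivot=10 at index 1 -> [4, 10, 11, 19, 12]
Partition 3: pivot=12 at index 3 -> [4, 10, 11, 12, 19]


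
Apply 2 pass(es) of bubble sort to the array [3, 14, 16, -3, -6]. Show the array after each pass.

After pass 1: [3, 14, -3, -6, 16] (2 swaps)
After pass 2: [3, -3, -6, 14, 16] (2 swaps)
Total swaps: 4


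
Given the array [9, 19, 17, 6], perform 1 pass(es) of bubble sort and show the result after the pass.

After pass 1: [9, 17, 6, 19] (2 swaps)
Total swaps: 2


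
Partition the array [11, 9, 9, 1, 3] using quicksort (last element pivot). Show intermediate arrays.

Partition 1: pivot=3 at index 1 -> [1, 3, 9, 11, 9]
Partition 2: pivot=9 at index 3 -> [1, 3, 9, 9, 11]


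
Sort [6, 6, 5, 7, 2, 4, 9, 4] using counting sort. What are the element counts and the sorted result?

Count array: [0, 0, 1, 0, 2, 1, 2, 1, 0, 1]
(count[i] = number of elements equal to i)
Cumulative count: [0, 0, 1, 1, 3, 4, 6, 7, 7, 8]
Sorted: [2, 4, 4, 5, 6, 6, 7, 9]


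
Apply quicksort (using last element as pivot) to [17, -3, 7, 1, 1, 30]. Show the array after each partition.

Partition 1: pivot=30 at index 5 -> [17, -3, 7, 1, 1, 30]
Partition 2: pivot=1 at index 2 -> [-3, 1, 1, 17, 7, 30]
Partition 3: pivot=1 at index 1 -> [-3, 1, 1, 17, 7, 30]
Partition 4: pivot=7 at index 3 -> [-3, 1, 1, 7, 17, 30]


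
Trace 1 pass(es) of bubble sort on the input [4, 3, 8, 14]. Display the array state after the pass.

After pass 1: [3, 4, 8, 14] (1 swaps)
Total swaps: 1


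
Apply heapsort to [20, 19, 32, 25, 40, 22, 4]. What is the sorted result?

Build heap: [40, 25, 32, 20, 19, 22, 4]
Extract 40: [32, 25, 22, 20, 19, 4, 40]
Extract 32: [25, 20, 22, 4, 19, 32, 40]
Extract 25: [22, 20, 19, 4, 25, 32, 40]
Extract 22: [20, 4, 19, 22, 25, 32, 40]
Extract 20: [19, 4, 20, 22, 25, 32, 40]
Extract 19: [4, 19, 20, 22, 25, 32, 40]


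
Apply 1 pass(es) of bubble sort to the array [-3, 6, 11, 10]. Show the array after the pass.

After pass 1: [-3, 6, 10, 11] (1 swaps)
Total swaps: 1


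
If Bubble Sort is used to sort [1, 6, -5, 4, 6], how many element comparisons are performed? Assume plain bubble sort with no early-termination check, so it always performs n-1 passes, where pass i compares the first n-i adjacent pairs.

Pass 1: compare adjacent pairs (0,1)..(3,4) = 4 comparison(s), 2 swap(s) -> [1, -5, 4, 6, 6]
Pass 2: compare adjacent pairs (0,1)..(2,3) = 3 comparison(s), 1 swap(s) -> [-5, 1, 4, 6, 6]
Pass 3: compare adjacent pairs (0,1)..(1,2) = 2 comparison(s), 0 swap(s) -> [-5, 1, 4, 6, 6]
Pass 4: compare adjacent pairs (0,1)..(0,1) = 1 comparison(s), 0 swap(s) -> [-5, 1, 4, 6, 6]
Total comparisons: 4 + 3 + 2 + 1 = 10


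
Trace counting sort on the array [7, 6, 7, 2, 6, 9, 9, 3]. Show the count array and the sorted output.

Count array: [0, 0, 1, 1, 0, 0, 2, 2, 0, 2]
(count[i] = number of elements equal to i)
Cumulative count: [0, 0, 1, 2, 2, 2, 4, 6, 6, 8]
Sorted: [2, 3, 6, 6, 7, 7, 9, 9]


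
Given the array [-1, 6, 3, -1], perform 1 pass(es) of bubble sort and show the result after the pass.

After pass 1: [-1, 3, -1, 6] (2 swaps)
Total swaps: 2


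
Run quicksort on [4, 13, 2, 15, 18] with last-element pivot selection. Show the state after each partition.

Partition 1: pivot=18 at index 4 -> [4, 13, 2, 15, 18]
Partition 2: pivot=15 at index 3 -> [4, 13, 2, 15, 18]
Partition 3: pivot=2 at index 0 -> [2, 13, 4, 15, 18]
Partition 4: pivot=4 at index 1 -> [2, 4, 13, 15, 18]


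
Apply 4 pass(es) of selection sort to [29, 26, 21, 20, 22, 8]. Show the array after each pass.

Pass 1: Select minimum 8 at index 5, swap -> [8, 26, 21, 20, 22, 29]
Pass 2: Select minimum 20 at index 3, swap -> [8, 20, 21, 26, 22, 29]
Pass 3: Select minimum 21 at index 2, swap -> [8, 20, 21, 26, 22, 29]
Pass 4: Select minimum 22 at index 4, swap -> [8, 20, 21, 22, 26, 29]


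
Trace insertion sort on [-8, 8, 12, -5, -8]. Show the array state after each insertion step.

First element -8 is already 'sorted'
Insert 8: shifted 0 elements -> [-8, 8, 12, -5, -8]
Insert 12: shifted 0 elements -> [-8, 8, 12, -5, -8]
Insert -5: shifted 2 elements -> [-8, -5, 8, 12, -8]
Insert -8: shifted 3 elements -> [-8, -8, -5, 8, 12]


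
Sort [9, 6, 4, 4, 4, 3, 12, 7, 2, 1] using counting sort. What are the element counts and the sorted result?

Count array: [0, 1, 1, 1, 3, 0, 1, 1, 0, 1, 0, 0, 1]
(count[i] = number of elements equal to i)
Cumulative count: [0, 1, 2, 3, 6, 6, 7, 8, 8, 9, 9, 9, 10]
Sorted: [1, 2, 3, 4, 4, 4, 6, 7, 9, 12]


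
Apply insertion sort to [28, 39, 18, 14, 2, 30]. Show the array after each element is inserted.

First element 28 is already 'sorted'
Insert 39: shifted 0 elements -> [28, 39, 18, 14, 2, 30]
Insert 18: shifted 2 elements -> [18, 28, 39, 14, 2, 30]
Insert 14: shifted 3 elements -> [14, 18, 28, 39, 2, 30]
Insert 2: shifted 4 elements -> [2, 14, 18, 28, 39, 30]
Insert 30: shifted 1 elements -> [2, 14, 18, 28, 30, 39]


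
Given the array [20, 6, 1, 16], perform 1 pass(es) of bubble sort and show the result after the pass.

After pass 1: [6, 1, 16, 20] (3 swaps)
Total swaps: 3


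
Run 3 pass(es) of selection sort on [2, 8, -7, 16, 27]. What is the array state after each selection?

Pass 1: Select minimum -7 at index 2, swap -> [-7, 8, 2, 16, 27]
Pass 2: Select minimum 2 at index 2, swap -> [-7, 2, 8, 16, 27]
Pass 3: Select minimum 8 at index 2, swap -> [-7, 2, 8, 16, 27]


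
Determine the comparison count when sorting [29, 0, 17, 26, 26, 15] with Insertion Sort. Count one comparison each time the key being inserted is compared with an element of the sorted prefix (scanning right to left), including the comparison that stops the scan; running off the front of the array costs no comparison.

Insert 0: 29 > 0 (shift), reached front = 1 comparison(s) -> [0, 29, 17, 26, 26, 15]
Insert 17: 29 > 17 (shift), 0 <= 17 (stop) = 2 comparison(s) -> [0, 17, 29, 26, 26, 15]
Insert 26: 29 > 26 (shift), 17 <= 26 (stop) = 2 comparison(s) -> [0, 17, 26, 29, 26, 15]
Insert 26: 29 > 26 (shift), 26 <= 26 (stop) = 2 comparison(s) -> [0, 17, 26, 26, 29, 15]
Insert 15: 29 > 15 (shift), 26 > 15 (shift), 26 > 15 (shift), 17 > 15 (shift), 0 <= 15 (stop) = 5 comparison(s) -> [0, 15, 17, 26, 26, 29]
Total comparisons: 1 + 2 + 2 + 2 + 5 = 12


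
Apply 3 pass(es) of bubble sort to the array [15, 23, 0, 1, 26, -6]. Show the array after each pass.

After pass 1: [15, 0, 1, 23, -6, 26] (3 swaps)
After pass 2: [0, 1, 15, -6, 23, 26] (3 swaps)
After pass 3: [0, 1, -6, 15, 23, 26] (1 swaps)
Total swaps: 7


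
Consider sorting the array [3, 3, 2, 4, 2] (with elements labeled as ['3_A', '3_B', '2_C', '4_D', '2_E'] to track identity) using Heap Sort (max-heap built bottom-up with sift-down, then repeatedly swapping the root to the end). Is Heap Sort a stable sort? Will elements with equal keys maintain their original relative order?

Trace Heap Sort on the labeled array (the key is the number; the letter only tracks identity):
  Build max-heap: [4_D, 3_A, 2_C, 3_B, 2_E]
  Swap root 4_D to index 4, re-heapify first 4 -> [3_A, 3_B, 2_C, 2_E, 4_D]
  Swap root 3_A to index 3, re-heapify first 3 -> [3_B, 2_E, 2_C, 3_A, 4_D]
  Swap root 3_B to index 2, re-heapify first 2 -> [2_C, 2_E, 3_B, 3_A, 4_D]
  Swap root 2_C to index 1, re-heapify first 1 -> [2_E, 2_C, 3_B, 3_A, 4_D]
Final order: [2_E, 2_C, 3_B, 3_A, 4_D]
Equal keys:
  value 2: originally 2_C, 2_E; after sorting 2_E, 2_C -> order changed
  value 3: originally 3_A, 3_B; after sorting 3_B, 3_A -> order changed
Equal keys were reordered, so Heap Sort is not stable: heap construction and root-to-end swaps move elements without regard to the original order of equal keys. (One such input is enough; an unstable sort may happen to preserve order on other inputs, but it gives no guarantee.)
Answer: Not stable


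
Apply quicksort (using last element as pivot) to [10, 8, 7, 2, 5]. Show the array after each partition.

Partition 1: pivot=5 at index 1 -> [2, 5, 7, 10, 8]
Partition 2: pivot=8 at index 3 -> [2, 5, 7, 8, 10]


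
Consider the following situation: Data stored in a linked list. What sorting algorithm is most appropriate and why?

Best choice: Merge sort
Reason: Merge sort doesn't require random access; can be done in O(1) extra space for linked lists


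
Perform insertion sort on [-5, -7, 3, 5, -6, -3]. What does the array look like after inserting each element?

First element -5 is already 'sorted'
Insert -7: shifted 1 elements -> [-7, -5, 3, 5, -6, -3]
Insert 3: shifted 0 elements -> [-7, -5, 3, 5, -6, -3]
Insert 5: shifted 0 elements -> [-7, -5, 3, 5, -6, -3]
Insert -6: shifted 3 elements -> [-7, -6, -5, 3, 5, -3]
Insert -3: shifted 2 elements -> [-7, -6, -5, -3, 3, 5]


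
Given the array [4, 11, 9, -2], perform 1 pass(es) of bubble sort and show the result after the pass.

After pass 1: [4, 9, -2, 11] (2 swaps)
Total swaps: 2


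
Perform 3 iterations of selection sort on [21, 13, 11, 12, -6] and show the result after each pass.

Pass 1: Select minimum -6 at index 4, swap -> [-6, 13, 11, 12, 21]
Pass 2: Select minimum 11 at index 2, swap -> [-6, 11, 13, 12, 21]
Pass 3: Select minimum 12 at index 3, swap -> [-6, 11, 12, 13, 21]


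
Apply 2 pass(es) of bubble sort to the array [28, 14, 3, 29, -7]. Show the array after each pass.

After pass 1: [14, 3, 28, -7, 29] (3 swaps)
After pass 2: [3, 14, -7, 28, 29] (2 swaps)
Total swaps: 5


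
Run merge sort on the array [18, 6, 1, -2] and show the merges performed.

Divide and conquer:
  Merge [18] + [6] -> [6, 18]
  Merge [1] + [-2] -> [-2, 1]
  Merge [6, 18] + [-2, 1] -> [-2, 1, 6, 18]


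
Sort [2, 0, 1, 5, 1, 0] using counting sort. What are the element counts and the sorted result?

Count array: [2, 2, 1, 0, 0, 1]
(count[i] = number of elements equal to i)
Cumulative count: [2, 4, 5, 5, 5, 6]
Sorted: [0, 0, 1, 1, 2, 5]


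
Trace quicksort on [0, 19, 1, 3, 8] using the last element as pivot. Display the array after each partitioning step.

Partition 1: pivot=8 at index 3 -> [0, 1, 3, 8, 19]
Partition 2: pivot=3 at index 2 -> [0, 1, 3, 8, 19]
Partition 3: pivot=1 at index 1 -> [0, 1, 3, 8, 19]


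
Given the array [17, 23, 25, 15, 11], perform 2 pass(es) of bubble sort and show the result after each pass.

After pass 1: [17, 23, 15, 11, 25] (2 swaps)
After pass 2: [17, 15, 11, 23, 25] (2 swaps)
Total swaps: 4


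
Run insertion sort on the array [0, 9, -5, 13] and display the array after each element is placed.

First element 0 is already 'sorted'
Insert 9: shifted 0 elements -> [0, 9, -5, 13]
Insert -5: shifted 2 elements -> [-5, 0, 9, 13]
Insert 13: shifted 0 elements -> [-5, 0, 9, 13]


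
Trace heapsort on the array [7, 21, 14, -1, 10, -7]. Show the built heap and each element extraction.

Build heap: [21, 10, 14, -1, 7, -7]
Extract 21: [14, 10, -7, -1, 7, 21]
Extract 14: [10, 7, -7, -1, 14, 21]
Extract 10: [7, -1, -7, 10, 14, 21]
Extract 7: [-1, -7, 7, 10, 14, 21]
Extract -1: [-7, -1, 7, 10, 14, 21]


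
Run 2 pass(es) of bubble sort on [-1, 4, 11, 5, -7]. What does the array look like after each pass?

After pass 1: [-1, 4, 5, -7, 11] (2 swaps)
After pass 2: [-1, 4, -7, 5, 11] (1 swaps)
Total swaps: 3


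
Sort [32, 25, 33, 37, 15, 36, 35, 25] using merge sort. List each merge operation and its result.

Divide and conquer:
  Merge [32] + [25] -> [25, 32]
  Merge [33] + [37] -> [33, 37]
  Merge [25, 32] + [33, 37] -> [25, 32, 33, 37]
  Merge [15] + [36] -> [15, 36]
  Merge [35] + [25] -> [25, 35]
  Merge [15, 36] + [25, 35] -> [15, 25, 35, 36]
  Merge [25, 32, 33, 37] + [15, 25, 35, 36] -> [15, 25, 25, 32, 33, 35, 36, 37]


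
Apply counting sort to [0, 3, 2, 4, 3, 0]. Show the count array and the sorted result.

Count array: [2, 0, 1, 2, 1]
(count[i] = number of elements equal to i)
Cumulative count: [2, 2, 3, 5, 6]
Sorted: [0, 0, 2, 3, 3, 4]


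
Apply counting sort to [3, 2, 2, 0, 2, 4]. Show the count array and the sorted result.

Count array: [1, 0, 3, 1, 1]
(count[i] = number of elements equal to i)
Cumulative count: [1, 1, 4, 5, 6]
Sorted: [0, 2, 2, 2, 3, 4]


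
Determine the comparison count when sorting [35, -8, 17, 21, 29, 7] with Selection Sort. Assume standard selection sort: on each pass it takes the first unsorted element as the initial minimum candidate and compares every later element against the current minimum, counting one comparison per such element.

Pass 1: scan indices 1..5 for the minimum = 5 comparison(s); min is -8, place at index 0 -> [-8, 35, 17, 21, 29, 7]
Pass 2: scan indices 2..5 for the minimum = 4 comparison(s); min is 7, place at index 1 -> [-8, 7, 17, 21, 29, 35]
Pass 3: scan indices 3..5 for the minimum = 3 comparison(s); min is 17, place at index 2 -> [-8, 7, 17, 21, 29, 35]
Pass 4: scan indices 4..5 for the minimum = 2 comparison(s); min is 21, place at index 3 -> [-8, 7, 17, 21, 29, 35]
Pass 5: scan indices 5..5 for the minimum = 1 comparison(s); min is 29, place at index 4 -> [-8, 7, 17, 21, 29, 35]
Selection sort always scans the whole unsorted suffix, so the count is (n-1) + (n-2) + ... + 1 = n(n-1)/2 = 6*5/2 = 15 regardless of the input order.
Total comparisons: 5 + 4 + 3 + 2 + 1 = 15


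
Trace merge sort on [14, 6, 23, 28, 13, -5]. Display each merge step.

Divide and conquer:
  Merge [6] + [23] -> [6, 23]
  Merge [14] + [6, 23] -> [6, 14, 23]
  Merge [13] + [-5] -> [-5, 13]
  Merge [28] + [-5, 13] -> [-5, 13, 28]
  Merge [6, 14, 23] + [-5, 13, 28] -> [-5, 6, 13, 14, 23, 28]


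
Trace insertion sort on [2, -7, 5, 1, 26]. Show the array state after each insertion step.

First element 2 is already 'sorted'
Insert -7: shifted 1 elements -> [-7, 2, 5, 1, 26]
Insert 5: shifted 0 elements -> [-7, 2, 5, 1, 26]
Insert 1: shifted 2 elements -> [-7, 1, 2, 5, 26]
Insert 26: shifted 0 elements -> [-7, 1, 2, 5, 26]


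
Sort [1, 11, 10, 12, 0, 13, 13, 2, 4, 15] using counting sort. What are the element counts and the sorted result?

Count array: [1, 1, 1, 0, 1, 0, 0, 0, 0, 0, 1, 1, 1, 2, 0, 1]
(count[i] = number of elements equal to i)
Cumulative count: [1, 2, 3, 3, 4, 4, 4, 4, 4, 4, 5, 6, 7, 9, 9, 10]
Sorted: [0, 1, 2, 4, 10, 11, 12, 13, 13, 15]


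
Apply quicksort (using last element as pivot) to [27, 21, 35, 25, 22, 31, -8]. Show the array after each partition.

Partition 1: pivot=-8 at index 0 -> [-8, 21, 35, 25, 22, 31, 27]
Partition 2: pivot=27 at index 4 -> [-8, 21, 25, 22, 27, 31, 35]
Partition 3: pivot=22 at index 2 -> [-8, 21, 22, 25, 27, 31, 35]
Partition 4: pivot=35 at index 6 -> [-8, 21, 22, 25, 27, 31, 35]


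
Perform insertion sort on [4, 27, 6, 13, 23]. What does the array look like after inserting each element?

First element 4 is already 'sorted'
Insert 27: shifted 0 elements -> [4, 27, 6, 13, 23]
Insert 6: shifted 1 elements -> [4, 6, 27, 13, 23]
Insert 13: shifted 1 elements -> [4, 6, 13, 27, 23]
Insert 23: shifted 1 elements -> [4, 6, 13, 23, 27]


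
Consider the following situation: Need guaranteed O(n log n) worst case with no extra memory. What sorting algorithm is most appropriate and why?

Best choice: Heapsort
Reason: Heapsort is O(n log n) worst case and sorts in-place; quicksort can degrade to O(n^2)


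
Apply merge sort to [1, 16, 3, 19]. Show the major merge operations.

Divide and conquer:
  Merge [1] + [16] -> [1, 16]
  Merge [3] + [19] -> [3, 19]
  Merge [1, 16] + [3, 19] -> [1, 3, 16, 19]


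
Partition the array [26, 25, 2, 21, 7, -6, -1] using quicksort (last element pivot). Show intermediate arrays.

Partition 1: pivot=-1 at index 1 -> [-6, -1, 2, 21, 7, 26, 25]
Partition 2: pivot=25 at index 5 -> [-6, -1, 2, 21, 7, 25, 26]
Partition 3: pivot=7 at index 3 -> [-6, -1, 2, 7, 21, 25, 26]


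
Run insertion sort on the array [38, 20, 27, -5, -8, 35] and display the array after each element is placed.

First element 38 is already 'sorted'
Insert 20: shifted 1 elements -> [20, 38, 27, -5, -8, 35]
Insert 27: shifted 1 elements -> [20, 27, 38, -5, -8, 35]
Insert -5: shifted 3 elements -> [-5, 20, 27, 38, -8, 35]
Insert -8: shifted 4 elements -> [-8, -5, 20, 27, 38, 35]
Insert 35: shifted 1 elements -> [-8, -5, 20, 27, 35, 38]


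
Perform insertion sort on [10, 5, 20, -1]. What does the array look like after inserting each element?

First element 10 is already 'sorted'
Insert 5: shifted 1 elements -> [5, 10, 20, -1]
Insert 20: shifted 0 elements -> [5, 10, 20, -1]
Insert -1: shifted 3 elements -> [-1, 5, 10, 20]


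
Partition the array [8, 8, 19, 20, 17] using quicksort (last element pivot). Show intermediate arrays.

Partition 1: pivot=17 at index 2 -> [8, 8, 17, 20, 19]
Partition 2: pivot=8 at index 1 -> [8, 8, 17, 20, 19]
Partition 3: pivot=19 at index 3 -> [8, 8, 17, 19, 20]


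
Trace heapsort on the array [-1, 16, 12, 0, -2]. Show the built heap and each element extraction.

Build heap: [16, 0, 12, -1, -2]
Extract 16: [12, 0, -2, -1, 16]
Extract 12: [0, -1, -2, 12, 16]
Extract 0: [-1, -2, 0, 12, 16]
Extract -1: [-2, -1, 0, 12, 16]


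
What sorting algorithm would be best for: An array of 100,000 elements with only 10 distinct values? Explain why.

Best choice: 3-way quicksort or Counting sort
Reason: 3-way (Dutch national flag) partitioning groups every copy of the pivot together, so with only d=10 distinct keys quicksort finishes in O(n log d) expected time, which is effectively linear; counting sort runs in O(n + k) where k is the size of the key range (not the number of distinct values), so it is linear when the 10 values are integers drawn from a small known range


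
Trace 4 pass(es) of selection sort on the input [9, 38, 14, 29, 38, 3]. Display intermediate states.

Pass 1: Select minimum 3 at index 5, swap -> [3, 38, 14, 29, 38, 9]
Pass 2: Select minimum 9 at index 5, swap -> [3, 9, 14, 29, 38, 38]
Pass 3: Select minimum 14 at index 2, swap -> [3, 9, 14, 29, 38, 38]
Pass 4: Select minimum 29 at index 3, swap -> [3, 9, 14, 29, 38, 38]


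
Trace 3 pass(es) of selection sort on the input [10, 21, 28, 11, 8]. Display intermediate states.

Pass 1: Select minimum 8 at index 4, swap -> [8, 21, 28, 11, 10]
Pass 2: Select minimum 10 at index 4, swap -> [8, 10, 28, 11, 21]
Pass 3: Select minimum 11 at index 3, swap -> [8, 10, 11, 28, 21]


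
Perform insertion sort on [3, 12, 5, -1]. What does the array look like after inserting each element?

First element 3 is already 'sorted'
Insert 12: shifted 0 elements -> [3, 12, 5, -1]
Insert 5: shifted 1 elements -> [3, 5, 12, -1]
Insert -1: shifted 3 elements -> [-1, 3, 5, 12]
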